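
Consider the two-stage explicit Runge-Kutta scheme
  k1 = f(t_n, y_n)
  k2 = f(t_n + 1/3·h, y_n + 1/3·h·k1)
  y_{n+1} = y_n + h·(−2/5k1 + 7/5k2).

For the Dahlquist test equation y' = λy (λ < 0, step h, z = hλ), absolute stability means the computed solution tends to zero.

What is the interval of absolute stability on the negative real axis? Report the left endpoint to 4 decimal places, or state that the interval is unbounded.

z∈(-2.1429,0).

With y'=λy (z=hλ):
  k1=λy_n ⇒ h·k1=z·y_n;  k2=λ(1+1/3z)y_n ⇒ h·k2=z(1+1/3z)y_n
  y_{n+1}/y_n = 1 − 2/5z + 7/5z(1+1/3z) = 1 + z + 7/15z²
  Hence R(z) = 1 + z + 7/15z².

Need |R(x)|<1, x<0.
x=-0.78: |R|=0.5039
R=1: x+7/15x²=0 ⇒ x=−15/7=-2.1429; min R=1−1/(4·7/15)=0.4643>−1
Confirm numerically:
  x=-1.889: |R|=0.77622 <1
  x=-1.720: |R|=0.66059 <1
  x=-1.519: |R|=0.55777 <1
  x=-0.919: |R|=0.47513 <1
  x=-2.728: |R|=1.74493 >1
  x=-2.191: |R|=1.04922 >1
Interval (-2.1429, 0).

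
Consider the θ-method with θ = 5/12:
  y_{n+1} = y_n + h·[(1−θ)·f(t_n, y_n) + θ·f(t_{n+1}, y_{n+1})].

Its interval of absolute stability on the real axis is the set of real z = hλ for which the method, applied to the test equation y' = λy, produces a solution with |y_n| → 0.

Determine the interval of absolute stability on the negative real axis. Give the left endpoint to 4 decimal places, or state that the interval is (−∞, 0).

(-12.0000, 0).

Set f=λy, z=hλ:
  y_{n+1} = y_n + z·[7/12·y_n + 5/12·y_{n+1}] ⇒ (1 − 5/12z)y_{n+1} = (1 + 7/12z)y_n
  ⇒ R(z) = (1 + 7/12z)/(1 − 5/12z).

Need |R(x)|<1, x<0.
x=-0.76: |R|=0.4228
R=−1: 1+7/12x = −1+5/12x ⇒ -1/6x=2 ⇒ x=2/(-1/6)=-12.0000
Confirm numerically:
  x=-10.949: |R|=0.96851 <1
  x=-6.742: |R|=0.76994 <1
  x=-6.257: |R|=0.73464 <1
  x=-5.325: |R|=0.65437 <1
  x=-12.515: |R|=1.01381 >1
  x=-12.382: |R|=1.01034 >1
  x=-12.355: |R|=1.00962 >1
Interval (-12.0000, 0).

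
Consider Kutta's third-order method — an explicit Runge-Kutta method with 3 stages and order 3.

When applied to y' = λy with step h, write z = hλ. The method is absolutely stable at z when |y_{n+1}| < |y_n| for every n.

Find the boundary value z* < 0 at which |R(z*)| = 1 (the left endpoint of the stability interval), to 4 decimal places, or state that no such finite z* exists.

Set f=λy, z=hλ:
  order 3, 3-stage ⇒ R(z)=1+z+z^2/2+z^3/6
  (e.g. R(-1.65)=-0.03744, |R|=0.03744)

Boundary: |R(x)|=1, x<0.
x=-1.65: |R|=0.0374
|R(-2.87)|=1.6915 |R(-2.12)|=0.4608 |R(-1.54)|=0.0371
Bisect:
  x_lo=-3.0862 |R|=2.2231  x_hi=-0.3447 |R|=0.7079
  mid=-1.71546 |R|=0.08543 →hi
  mid=-2.40084 |R|=0.82524 →hi
  mid=-2.74353 |R|=1.42179 →lo
  mid=-2.57219 |R|=1.10044 →lo
  mid=-2.48651 |R|=0.95739 →hi
  mid=-2.52935 |R|=1.02751 →lo
  mid=-2.50793 |R|=0.99210 →hi
  ...
  [-2.51278,-2.51262] ⇒ x*=-2.5127
Interval (-2.5127, 0).

z* = -2.5127.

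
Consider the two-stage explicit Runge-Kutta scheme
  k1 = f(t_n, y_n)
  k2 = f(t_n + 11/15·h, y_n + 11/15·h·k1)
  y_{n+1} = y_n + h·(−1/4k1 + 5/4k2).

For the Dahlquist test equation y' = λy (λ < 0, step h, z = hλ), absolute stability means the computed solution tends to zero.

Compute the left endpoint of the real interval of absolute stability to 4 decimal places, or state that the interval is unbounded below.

z* = -1.0909.

With y'=λy (z=hλ):
  k1=λy_n ⇒ h·k1=z·y_n;  k2=λ(1+11/15z)y_n ⇒ h·k2=z(1+11/15z)y_n
  y_{n+1}/y_n = 1 − 1/4z + 5/4z(1+11/15z) = 1 + z + 11/12z²
  R(z) = 1 + z + 11/12z².

Find x<0 with |R(x)|<1.
x=-1.53: |R|=1.6158
R=1: x+11/12x²=0 ⇒ x=−12/11=-1.0909; min R=1−1/(4·11/12)=0.7273>−1
Confirm numerically:
  x=-0.616: |R|=0.73183 <1
  x=-0.609: |R|=0.73097 <1
  x=-0.483: |R|=0.73085 <1
  x=-1.532: |R|=1.61944 >1
  x=-1.520: |R|=1.59787 >1
Stable set (-1.0909, 0).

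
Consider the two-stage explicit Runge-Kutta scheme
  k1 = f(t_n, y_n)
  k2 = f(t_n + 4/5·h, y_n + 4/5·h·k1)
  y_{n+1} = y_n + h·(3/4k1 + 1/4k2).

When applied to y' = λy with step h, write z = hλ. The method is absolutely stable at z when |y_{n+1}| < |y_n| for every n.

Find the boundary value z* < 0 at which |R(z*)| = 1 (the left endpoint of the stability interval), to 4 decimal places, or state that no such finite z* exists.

z* = -5.0000.

Set f=λy, z=hλ:
  k1=λy_n ⇒ h·k1=z·y_n;  k2=λ(1+4/5z)y_n ⇒ h·k2=z(1+4/5z)y_n
  y_{n+1}/y_n = 1 + 3/4z + 1/4z(1+4/5z) = 1 + z + 1/5z²
  R(z) = 1 + z + 1/5z².

Need |R(x)|<1, x<0.
x=-0.53: |R|=0.5262
R=1: x+1/5x²=0 ⇒ x=−5=-5.0000; min R=1−1/(4·1/5)=-0.2500>−1
Confirm numerically:
  x=-4.475: |R|=0.53013 <1
  x=-3.906: |R|=0.14537 <1
  x=-3.859: |R|=0.11938 <1
  x=-2.314: |R|=0.24308 <1
  x=-5.470: |R|=1.51418 >1
  x=-5.139: |R|=1.14286 >1
So |R|<1 on (-5.0000, 0).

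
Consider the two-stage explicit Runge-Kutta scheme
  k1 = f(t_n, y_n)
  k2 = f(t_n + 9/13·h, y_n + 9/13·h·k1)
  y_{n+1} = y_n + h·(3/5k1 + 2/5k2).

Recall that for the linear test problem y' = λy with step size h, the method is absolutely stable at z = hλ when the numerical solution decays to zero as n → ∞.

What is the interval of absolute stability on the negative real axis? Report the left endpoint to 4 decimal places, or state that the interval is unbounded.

On y'=λy, z=hλ:
  k1=λy_n ⇒ h·k1=z·y_n;  k2=λ(1+9/13z)y_n ⇒ h·k2=z(1+9/13z)y_n
  y_{n+1}/y_n = 1 + 3/5z + 2/5z(1+9/13z) = 1 + z + 18/65z²
  so R(z) = 1 + z + 18/65z².

Solve |R(x)|<1 on ℝ⁻.
x=-1.74: |R|=0.0984
R=1: x+18/65x²=0 ⇒ x=−65/18=-3.6111; min R=1−1/(4·18/65)=0.0972>−1
Confirm numerically:
  x=-3.335: |R|=0.74500 <1
  x=-2.708: |R|=0.32275 <1
  x=-1.723: |R|=0.09911 <1
  x=-4.172: |R|=1.64801 >1
  x=-4.020: |R|=1.45519 >1
  x=-3.633: |R|=1.02202 >1
So |R|<1 on (-3.6111, 0).

z∈(-3.6111,0).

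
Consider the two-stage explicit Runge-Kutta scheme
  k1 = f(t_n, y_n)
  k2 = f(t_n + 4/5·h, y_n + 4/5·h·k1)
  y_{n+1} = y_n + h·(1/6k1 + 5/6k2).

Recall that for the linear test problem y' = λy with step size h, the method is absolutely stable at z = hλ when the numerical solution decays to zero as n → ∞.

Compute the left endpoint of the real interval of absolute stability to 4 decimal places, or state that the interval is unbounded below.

left endpoint -1.5000.

With y'=λy (z=hλ):
  k1=λy_n ⇒ h·k1=z·y_n;  k2=λ(1+4/5z)y_n ⇒ h·k2=z(1+4/5z)y_n
  y_{n+1}/y_n = 1 + 1/6z + 5/6z(1+4/5z) = 1 + z + 2/3z²
  R(z) = 1 + z + 2/3z².

Need |R(x)|<1, x<0.
x=-1.47: |R|=0.9706
R=1: x+2/3x²=0 ⇒ x=−3/2=-1.5000; min R=1−1/(4·2/3)=0.6250>−1
Confirm numerically:
  x=-1.425: |R|=0.92875 <1
  x=-1.420: |R|=0.92427 <1
  x=-1.399: |R|=0.90580 <1
  x=-1.221: |R|=0.77289 <1
  x=-1.992: |R|=1.65338 >1
  x=-1.987: |R|=1.64511 >1
  x=-1.973: |R|=1.62215 >1
Stable set (-1.5000, 0).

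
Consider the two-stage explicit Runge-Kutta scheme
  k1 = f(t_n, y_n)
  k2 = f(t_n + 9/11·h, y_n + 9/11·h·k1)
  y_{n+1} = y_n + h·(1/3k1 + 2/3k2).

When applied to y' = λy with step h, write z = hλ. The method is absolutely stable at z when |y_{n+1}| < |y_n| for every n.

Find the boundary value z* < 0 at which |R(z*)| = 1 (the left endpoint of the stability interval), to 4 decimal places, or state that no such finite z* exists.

z* = -1.8333.

Set f=λy, z=hλ:
  k1=λy_n ⇒ h·k1=z·y_n;  k2=λ(1+9/11z)y_n ⇒ h·k2=z(1+9/11z)y_n
  y_{n+1}/y_n = 1 + 1/3z + 2/3z(1+9/11z) = 1 + z + 6/11z²
  so R(z) = 1 + z + 6/11z².

Solve |R(x)|<1 on ℝ⁻.
x=-0.47: |R|=0.6505
R=1: x+6/11x²=0 ⇒ x=−11/6=-1.8333; min R=1−1/(4·6/11)=0.5417>−1
Confirm numerically:
  x=-1.509: |R|=0.73304 <1
  x=-1.404: |R|=0.67121 <1
  x=-0.890: |R|=0.54205 <1
  x=-2.348: |R|=1.65915 >1
  x=-2.330: |R|=1.63122 >1
Stable set (-1.8333, 0).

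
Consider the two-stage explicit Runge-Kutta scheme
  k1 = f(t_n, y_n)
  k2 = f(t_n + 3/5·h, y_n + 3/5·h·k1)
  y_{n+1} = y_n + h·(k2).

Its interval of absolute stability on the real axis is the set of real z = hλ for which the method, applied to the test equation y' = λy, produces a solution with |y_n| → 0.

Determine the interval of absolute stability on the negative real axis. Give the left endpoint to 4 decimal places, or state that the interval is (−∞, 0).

With y'=λy (z=hλ):
  k1=λy_n ⇒ h·k1=z·y_n;  k2=λ(1+3/5z)y_n ⇒ h·k2=z(1+3/5z)y_n
  y_{n+1}/y_n = 1 + z(1+3/5z) = 1 + z + 3/5z²
  so R(z) = 1 + z + 3/5z².

Boundary: |R(x)|=1, x<0.
x=-0.36: |R|=0.7178
R=1: x+3/5x²=0 ⇒ x=−5/3=-1.6667; min R=1−1/(4·3/5)=0.5833>−1
Confirm numerically:
  x=-1.431: |R|=0.79766 <1
  x=-1.347: |R|=0.74165 <1
  x=-1.158: |R|=0.64658 <1
  x=-0.774: |R|=0.58545 <1
  x=-1.890: |R|=1.25326 >1
  x=-1.791: |R|=1.13361 >1
So |R|<1 on (-1.6667, 0).

(-1.6667, 0).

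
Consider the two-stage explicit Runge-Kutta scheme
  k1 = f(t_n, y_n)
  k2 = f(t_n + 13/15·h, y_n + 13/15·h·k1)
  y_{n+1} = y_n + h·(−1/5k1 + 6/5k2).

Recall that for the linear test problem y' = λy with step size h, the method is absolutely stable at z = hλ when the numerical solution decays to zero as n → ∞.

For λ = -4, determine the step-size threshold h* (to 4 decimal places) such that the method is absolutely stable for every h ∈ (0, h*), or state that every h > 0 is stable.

(-0.9615,0); λ=-4 ⇒ h* = (25/26)/4 = 0.2404.

On y'=λy, z=hλ:
  k1=λy_n ⇒ h·k1=z·y_n;  k2=λ(1+13/15z)y_n ⇒ h·k2=z(1+13/15z)y_n
  y_{n+1}/y_n = 1 − 1/5z + 6/5z(1+13/15z) = 1 + z + 26/25z²
  ⇒ R(z) = 1 + z + 26/25z².

Find x<0 with |R(x)|<1.
x=-0.48: |R|=0.7596
R=1: x+26/25x²=0 ⇒ x=−25/26=-0.9615; min R=1−1/(4·26/25)=0.7596>−1
Confirm numerically:
  x=-0.869: |R|=0.91637 <1
  x=-0.803: |R|=0.86760 <1
  x=-0.718: |R|=0.81814 <1
  x=-0.436: |R|=0.76170 <1
  x=-1.433: |R|=1.70263 >1
  x=-1.130: |R|=1.19798 >1
  x=-1.025: |R|=1.06765 >1
So |R|<1 on (-0.9615, 0).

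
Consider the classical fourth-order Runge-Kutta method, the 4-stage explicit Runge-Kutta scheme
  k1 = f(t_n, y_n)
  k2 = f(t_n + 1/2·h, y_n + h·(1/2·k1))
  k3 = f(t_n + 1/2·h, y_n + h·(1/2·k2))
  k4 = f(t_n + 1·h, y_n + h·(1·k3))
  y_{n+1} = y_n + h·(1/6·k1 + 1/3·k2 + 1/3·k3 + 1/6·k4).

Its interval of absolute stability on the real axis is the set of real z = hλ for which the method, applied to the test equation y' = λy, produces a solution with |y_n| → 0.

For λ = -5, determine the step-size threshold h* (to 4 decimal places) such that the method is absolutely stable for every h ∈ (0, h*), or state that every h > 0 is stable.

(-2.7853,0); λ=-5 ⇒ h* = 0.5571.

With y'=λy (z=hλ):
  order 4, 4-stage ⇒ R(z)=1+z+z^2/2+z^3/6+z^4/24
  (e.g. R(-1.71)=0.27495, |R|=0.27495)

Need |R(x)|<1, x<0.
x=-1.71: |R|=0.2749
|R(-2.4)|=0.5584 |R(-1.55)|=0.2711 |R(-0.7)|=0.4978
Bisect:
  x_lo=-3.3752 |R|=2.3198  x_hi=-0.2445 |R|=0.7831
  mid=-1.80985 |R|=0.28694 →hi
  mid=-2.59252 |R|=0.74619 →hi
  mid=-2.98386 |R|=1.34304 →lo
  mid=-2.78819 |R|=1.00437 →lo
  mid=-2.69035 |R|=0.86605 →hi
  mid=-2.73927 |R|=0.93280 →hi
  mid=-2.76373 |R|=0.96797 →hi
  mid=-2.77596 |R|=0.98602 →hi
  mid=-2.78207 |R|=0.99516 →hi
  ...
  [-2.78532,-2.78513] ⇒ x*=-2.7853
So |R|<1 on (-2.7853, 0).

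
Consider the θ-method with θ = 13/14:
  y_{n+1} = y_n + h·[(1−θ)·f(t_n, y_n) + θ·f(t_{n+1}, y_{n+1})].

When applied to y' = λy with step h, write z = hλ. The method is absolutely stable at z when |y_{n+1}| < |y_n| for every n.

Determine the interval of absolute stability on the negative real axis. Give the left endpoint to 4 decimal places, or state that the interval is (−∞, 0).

(−∞, 0) — no finite endpoint.

Set f=λy, z=hλ:
  y_{n+1} = y_n + z·[1/14·y_n + 13/14·y_{n+1}] ⇒ (1 − 13/14z)y_{n+1} = (1 + 1/14z)y_n
  so R(z) = (1 + 1/14z)/(1 − 13/14z).

Find x<0 with |R(x)|<1.
x=-0.51: |R|=0.6539
x=-2: |R|=0.3000
x=-10: |R|=0.0278
x=-100: |R|=0.0654
θ=13/14≥1/2 ⇒ |1+1/14x|<|1−13/14x| ∀x<0 ⇒ interval (−∞,0).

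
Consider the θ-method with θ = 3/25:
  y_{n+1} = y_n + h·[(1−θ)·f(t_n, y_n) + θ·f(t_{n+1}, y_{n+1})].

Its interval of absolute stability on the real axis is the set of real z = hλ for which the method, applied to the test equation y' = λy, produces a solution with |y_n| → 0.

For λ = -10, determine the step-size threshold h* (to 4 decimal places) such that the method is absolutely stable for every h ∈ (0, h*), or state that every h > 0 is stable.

On y'=λy, z=hλ:
  y_{n+1} = y_n + z·[22/25·y_n + 3/25·y_{n+1}] ⇒ (1 − 3/25z)y_{n+1} = (1 + 22/25z)y_n
  ⇒ R(z) = (1 + 22/25z)/(1 − 3/25z).

Boundary: |R(x)|=1, x<0.
x=-0.57: |R|=0.4665
R=−1: 1+22/25x = −1+3/25x ⇒ -19/25x=2 ⇒ x=2/(-19/25)=-2.6316
Confirm numerically:
  x=-2.253: |R|=0.77351 <1
  x=-2.088: |R|=0.66965 <1
  x=-2.071: |R|=0.65876 <1
  x=-1.225: |R|=0.06800 <1
  x=-2.896: |R|=1.14913 >1
  x=-2.669: |R|=1.02154 >1
  x=-2.663: |R|=1.01810 >1
Interval (-2.6316, 0).

(-2.6316,0); λ=-10 ⇒ h* = (50/19)/10 = 0.2632.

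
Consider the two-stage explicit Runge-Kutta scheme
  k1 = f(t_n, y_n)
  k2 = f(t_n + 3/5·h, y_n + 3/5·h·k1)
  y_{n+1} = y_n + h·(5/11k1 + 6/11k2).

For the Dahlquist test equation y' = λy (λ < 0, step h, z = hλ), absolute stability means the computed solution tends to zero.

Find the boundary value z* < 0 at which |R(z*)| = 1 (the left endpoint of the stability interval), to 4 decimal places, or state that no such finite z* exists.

z* = -3.0556.

On y'=λy, z=hλ:
  k1=λy_n ⇒ h·k1=z·y_n;  k2=λ(1+3/5z)y_n ⇒ h·k2=z(1+3/5z)y_n
  y_{n+1}/y_n = 1 + 5/11z + 6/11z(1+3/5z) = 1 + z + 18/55z²
  R(z) = 1 + z + 18/55z².

Need |R(x)|<1, x<0.
x=-0.58: |R|=0.5301
R=1: x+18/55x²=0 ⇒ x=−55/18=-3.0556; min R=1−1/(4·18/55)=0.2361>−1
Confirm numerically:
  x=-2.924: |R|=0.87411 <1
  x=-2.755: |R|=0.72901 <1
  x=-2.368: |R|=0.46716 <1
  x=-3.591: |R|=1.62927 >1
  x=-3.425: |R|=1.41411 >1
  x=-3.222: |R|=1.17551 >1
So |R|<1 on (-3.0556, 0).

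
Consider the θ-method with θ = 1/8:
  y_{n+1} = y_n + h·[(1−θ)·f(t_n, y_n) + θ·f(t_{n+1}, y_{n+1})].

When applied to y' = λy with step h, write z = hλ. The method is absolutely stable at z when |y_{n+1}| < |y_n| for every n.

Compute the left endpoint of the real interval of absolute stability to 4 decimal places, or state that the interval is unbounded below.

z* = -2.6667.

Test eqn y'=λy, z=hλ:
  y_{n+1} = y_n + z·[7/8·y_n + 1/8·y_{n+1}] ⇒ (1 − 1/8z)y_{n+1} = (1 + 7/8z)y_n
  so R(z) = (1 + 7/8z)/(1 − 1/8z).

Solve |R(x)|<1 on ℝ⁻.
x=-0.43: |R|=0.5919
R=−1: 1+7/8x = −1+1/8x ⇒ -3/4x=2 ⇒ x=2/(-3/4)=-2.6667
Confirm numerically:
  x=-2.451: |R|=0.87618 <1
  x=-1.723: |R|=0.41767 <1
  x=-1.429: |R|=0.21243 <1
  x=-3.212: |R|=1.29183 >1
  x=-3.179: |R|=1.27498 >1
  x=-2.709: |R|=1.02372 >1
Interval (-2.6667, 0).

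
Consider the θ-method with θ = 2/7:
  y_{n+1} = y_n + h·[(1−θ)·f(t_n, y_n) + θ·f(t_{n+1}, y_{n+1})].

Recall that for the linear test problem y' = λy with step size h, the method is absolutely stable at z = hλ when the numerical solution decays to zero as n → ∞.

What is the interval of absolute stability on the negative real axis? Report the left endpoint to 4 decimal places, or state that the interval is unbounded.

z∈(-4.6667,0).

Test eqn y'=λy, z=hλ:
  y_{n+1} = y_n + z·[5/7·y_n + 2/7·y_{n+1}] ⇒ (1 − 2/7z)y_{n+1} = (1 + 5/7z)y_n
  so R(z) = (1 + 5/7z)/(1 − 2/7z).

Solve |R(x)|<1 on ℝ⁻.
x=-1.54: |R|=0.0694
R=−1: 1+5/7x = −1+2/7x ⇒ -3/7x=2 ⇒ x=2/(-3/7)=-4.6667
Confirm numerically:
  x=-3.961: |R|=0.85813 <1
  x=-2.916: |R|=0.59071 <1
  x=-2.752: |R|=0.54063 <1
  x=-2.166: |R|=0.33798 <1
  x=-5.139: |R|=1.08201 >1
  x=-4.794: |R|=1.02303 >1
So |R|<1 on (-4.6667, 0).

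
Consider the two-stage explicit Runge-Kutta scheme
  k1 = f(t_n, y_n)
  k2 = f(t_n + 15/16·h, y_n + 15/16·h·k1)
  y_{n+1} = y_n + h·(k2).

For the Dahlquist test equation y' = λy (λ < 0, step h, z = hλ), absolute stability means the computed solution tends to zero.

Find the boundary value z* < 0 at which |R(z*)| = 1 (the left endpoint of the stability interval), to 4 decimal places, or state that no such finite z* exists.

Set f=λy, z=hλ:
  k1=λy_n ⇒ h·k1=z·y_n;  k2=λ(1+15/16z)y_n ⇒ h·k2=z(1+15/16z)y_n
  y_{n+1}/y_n = 1 + z(1+15/16z) = 1 + z + 15/16z²
  ⇒ R(z) = 1 + z + 15/16z².

Solve |R(x)|<1 on ℝ⁻.
x=-1.46: |R|=1.5384
R=1: x+15/16x²=0 ⇒ x=−16/15=-1.0667; min R=1−1/(4·15/16)=0.7333>−1
Confirm numerically:
  x=-0.959: |R|=0.90320 <1
  x=-0.940: |R|=0.88838 <1
  x=-0.913: |R|=0.86847 <1
  x=-1.589: |R|=1.77811 >1
  x=-1.307: |R|=1.29448 >1
  x=-1.234: |R|=1.19358 >1
So |R|<1 on (-1.0667, 0).

left endpoint -1.0667.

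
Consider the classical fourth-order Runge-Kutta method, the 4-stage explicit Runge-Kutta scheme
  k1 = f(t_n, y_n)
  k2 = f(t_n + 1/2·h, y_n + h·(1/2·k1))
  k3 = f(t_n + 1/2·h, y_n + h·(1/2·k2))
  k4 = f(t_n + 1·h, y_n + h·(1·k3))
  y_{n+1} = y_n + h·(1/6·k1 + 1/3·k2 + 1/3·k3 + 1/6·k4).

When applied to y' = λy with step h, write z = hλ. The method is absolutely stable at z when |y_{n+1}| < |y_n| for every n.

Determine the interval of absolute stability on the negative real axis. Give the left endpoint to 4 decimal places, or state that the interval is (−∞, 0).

(-2.7853, 0).

Set f=λy, z=hλ:
  order 4, 4-stage ⇒ R(z)=1+z+z^2/2+z^3/6+z^4/24
  (e.g. R(-0.37)=0.69079, |R|=0.69079)

Find x<0 with |R(x)|<1.
x=-0.37: |R|=0.6908
|R(-2.62)|=0.7781 |R(-2.31)|=0.4901 |R(-0.88)|=0.4186
Bisect:
  x_lo=-3.2674 |R|=2.0058  x_hi=-0.3577 |R|=0.6993
  mid=-1.81257 |R|=0.28738 →hi
  mid=-2.53998 |R|=0.68890 →hi
  mid=-2.90369 |R|=1.19368 →lo
  mid=-2.72184 |R|=0.90847 →hi
  mid=-2.81276 |R|=1.04221 →lo
  mid=-2.76730 |R|=0.97321 →hi
  mid=-2.79003 |R|=1.00717 →lo
  mid=-2.77867 |R|=0.99005 →hi
  mid=-2.78435 |R|=0.99858 →hi
  ...
  [-2.78541,-2.78524] ⇒ x*=-2.7853
Interval (-2.7853, 0).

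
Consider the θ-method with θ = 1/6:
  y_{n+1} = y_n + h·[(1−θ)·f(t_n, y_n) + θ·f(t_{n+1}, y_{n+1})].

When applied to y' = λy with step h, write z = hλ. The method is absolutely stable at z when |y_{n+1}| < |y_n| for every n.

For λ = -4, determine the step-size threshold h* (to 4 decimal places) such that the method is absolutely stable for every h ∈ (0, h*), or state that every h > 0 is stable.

(-3.0000,0); λ=-4 ⇒ h* = (3)/4 = 0.7500.

Set f=λy, z=hλ:
  y_{n+1} = y_n + z·[5/6·y_n + 1/6·y_{n+1}] ⇒ (1 − 1/6z)y_{n+1} = (1 + 5/6z)y_n
  Hence R(z) = (1 + 5/6z)/(1 − 1/6z).

Need |R(x)|<1, x<0.
x=-0.58: |R|=0.4711
R=−1: 1+5/6x = −1+1/6x ⇒ -2/3x=2 ⇒ x=2/(-2/3)=-3.0000
Confirm numerically:
  x=-2.570: |R|=0.79930 <1
  x=-2.174: |R|=0.59579 <1
  x=-1.485: |R|=0.19038 <1
  x=-3.484: |R|=1.20413 >1
  x=-3.268: |R|=1.11567 >1
  x=-3.189: |R|=1.08227 >1
Interval (-3.0000, 0).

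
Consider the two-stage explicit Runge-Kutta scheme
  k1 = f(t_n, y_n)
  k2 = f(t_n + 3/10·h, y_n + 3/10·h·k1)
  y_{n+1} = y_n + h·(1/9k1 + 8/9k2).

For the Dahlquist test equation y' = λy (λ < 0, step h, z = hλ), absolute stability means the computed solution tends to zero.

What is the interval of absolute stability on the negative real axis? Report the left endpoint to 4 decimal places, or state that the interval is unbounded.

Set f=λy, z=hλ:
  k1=λy_n ⇒ h·k1=z·y_n;  k2=λ(1+3/10z)y_n ⇒ h·k2=z(1+3/10z)y_n
  y_{n+1}/y_n = 1 + 1/9z + 8/9z(1+3/10z) = 1 + z + 4/15z²
  ⇒ R(z) = 1 + z + 4/15z².

Boundary: |R(x)|=1, x<0.
x=-0.79: |R|=0.3764
R=1: x+4/15x²=0 ⇒ x=−15/4=-3.7500; min R=1−1/(4·4/15)=0.0625>−1
Confirm numerically:
  x=-3.552: |R|=0.81245 <1
  x=-3.425: |R|=0.70317 <1
  x=-2.956: |R|=0.37412 <1
  x=-1.529: |R|=0.09442 <1
  x=-4.335: |R|=1.67626 >1
  x=-3.851: |R|=1.10372 >1
Stable set (-3.7500, 0).

z∈(-3.7500,0).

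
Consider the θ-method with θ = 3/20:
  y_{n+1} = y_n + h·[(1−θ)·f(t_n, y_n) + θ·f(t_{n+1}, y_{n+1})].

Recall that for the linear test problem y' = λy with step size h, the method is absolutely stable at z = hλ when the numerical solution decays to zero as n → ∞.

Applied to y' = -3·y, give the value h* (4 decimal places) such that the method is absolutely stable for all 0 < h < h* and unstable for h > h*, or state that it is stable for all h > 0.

With y'=λy (z=hλ):
  y_{n+1} = y_n + z·[17/20·y_n + 3/20·y_{n+1}] ⇒ (1 − 3/20z)y_{n+1} = (1 + 17/20z)y_n
  so R(z) = (1 + 17/20z)/(1 − 3/20z).

Find x<0 with |R(x)|<1.
x=-0.44: |R|=0.5872
R=−1: 1+17/20x = −1+3/20x ⇒ -7/10x=2 ⇒ x=2/(-7/10)=-2.8571
Confirm numerically:
  x=-2.133: |R|=0.61597 <1
  x=-1.907: |R|=0.48284 <1
  x=-1.638: |R|=0.31492 <1
  x=-3.016: |R|=1.07656 >1
  x=-2.944: |R|=1.04218 >1
Interval (-2.8571, 0).

(-2.8571,0); λ=-3 ⇒ h* = (20/7)/3 = 0.9524.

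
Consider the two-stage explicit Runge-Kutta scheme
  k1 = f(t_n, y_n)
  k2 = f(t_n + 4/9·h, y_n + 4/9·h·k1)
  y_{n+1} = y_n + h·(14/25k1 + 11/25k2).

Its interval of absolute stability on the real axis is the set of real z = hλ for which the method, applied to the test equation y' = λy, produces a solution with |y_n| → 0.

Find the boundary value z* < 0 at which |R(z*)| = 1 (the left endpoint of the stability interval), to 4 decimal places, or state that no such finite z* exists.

left endpoint -5.1136.

Set f=λy, z=hλ:
  k1=λy_n ⇒ h·k1=z·y_n;  k2=λ(1+4/9z)y_n ⇒ h·k2=z(1+4/9z)y_n
  y_{n+1}/y_n = 1 + 14/25z + 11/25z(1+4/9z) = 1 + z + 44/225z²
  Hence R(z) = 1 + z + 44/225z².

Solve |R(x)|<1 on ℝ⁻.
x=-1.58: |R|=0.0918
R=1: x+44/225x²=0 ⇒ x=−225/44=-5.1136; min R=1−1/(4·44/225)=-0.2784>−1
Confirm numerically:
  x=-4.067: |R|=0.16758 <1
  x=-3.112: |R|=0.21813 <1
  x=-2.689: |R|=0.27499 <1
  x=-5.324: |R|=1.21902 >1
  x=-5.210: |R|=1.09818 >1
  x=-5.191: |R|=1.07853 >1
So |R|<1 on (-5.1136, 0).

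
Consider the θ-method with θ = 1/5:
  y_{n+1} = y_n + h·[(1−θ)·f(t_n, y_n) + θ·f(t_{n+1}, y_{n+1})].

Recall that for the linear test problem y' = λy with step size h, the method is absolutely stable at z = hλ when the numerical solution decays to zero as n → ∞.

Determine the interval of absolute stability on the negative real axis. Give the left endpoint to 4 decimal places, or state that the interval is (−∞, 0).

(-3.3333, 0).

Set f=λy, z=hλ:
  y_{n+1} = y_n + z·[4/5·y_n + 1/5·y_{n+1}] ⇒ (1 − 1/5z)y_{n+1} = (1 + 4/5z)y_n
  so R(z) = (1 + 4/5z)/(1 − 1/5z).

Boundary: |R(x)|=1, x<0.
x=-1.6: |R|=0.2121
R=−1: 1+4/5x = −1+1/5x ⇒ -3/5x=2 ⇒ x=2/(-3/5)=-3.3333
Confirm numerically:
  x=-2.905: |R|=0.83744 <1
  x=-2.678: |R|=0.74394 <1
  x=-1.755: |R|=0.29904 <1
  x=-3.402: |R|=1.02452 >1
  x=-3.383: |R|=1.01777 >1
Interval (-3.3333, 0).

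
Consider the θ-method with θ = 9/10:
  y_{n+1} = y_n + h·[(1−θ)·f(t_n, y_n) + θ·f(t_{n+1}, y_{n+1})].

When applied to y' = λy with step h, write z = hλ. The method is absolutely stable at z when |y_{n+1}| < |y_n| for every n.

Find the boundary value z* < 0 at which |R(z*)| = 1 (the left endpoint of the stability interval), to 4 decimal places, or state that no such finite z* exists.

unbounded; (−∞, 0).

With y'=λy (z=hλ):
  y_{n+1} = y_n + z·[1/10·y_n + 9/10·y_{n+1}] ⇒ (1 − 9/10z)y_{n+1} = (1 + 1/10z)y_n
  R(z) = (1 + 1/10z)/(1 − 9/10z).

Need |R(x)|<1, x<0.
x=-0.8: |R|=0.5349
x=-2: |R|=0.2857
x=-10: |R|=0.0000
x=-100: |R|=0.0989
θ=9/10≥1/2 ⇒ |1+1/10x|<|1−9/10x| ∀x<0 ⇒ stable on all of ℝ⁻.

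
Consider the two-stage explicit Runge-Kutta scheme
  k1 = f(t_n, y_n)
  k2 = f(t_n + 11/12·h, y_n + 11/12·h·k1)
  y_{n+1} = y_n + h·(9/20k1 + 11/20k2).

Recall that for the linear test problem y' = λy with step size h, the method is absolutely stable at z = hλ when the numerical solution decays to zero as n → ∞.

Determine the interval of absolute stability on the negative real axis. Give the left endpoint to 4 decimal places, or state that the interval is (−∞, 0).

(-1.9835, 0).

Test eqn y'=λy, z=hλ:
  k1=λy_n ⇒ h·k1=z·y_n;  k2=λ(1+11/12z)y_n ⇒ h·k2=z(1+11/12z)y_n
  y_{n+1}/y_n = 1 + 9/20z + 11/20z(1+11/12z) = 1 + z + 121/240z²
  Hence R(z) = 1 + z + 121/240z².

Solve |R(x)|<1 on ℝ⁻.
x=-0.8: |R|=0.5227
R=1: x+121/240x²=0 ⇒ x=−240/121=-1.9835; min R=1−1/(4·121/240)=0.5041>−1
Confirm numerically:
  x=-1.907: |R|=0.92648 <1
  x=-1.612: |R|=0.69810 <1
  x=-1.523: |R|=0.64643 <1
  x=-0.931: |R|=0.50599 <1
  x=-2.258: |R|=1.31253 >1
  x=-2.157: |R|=1.18871 >1
Stable set (-1.9835, 0).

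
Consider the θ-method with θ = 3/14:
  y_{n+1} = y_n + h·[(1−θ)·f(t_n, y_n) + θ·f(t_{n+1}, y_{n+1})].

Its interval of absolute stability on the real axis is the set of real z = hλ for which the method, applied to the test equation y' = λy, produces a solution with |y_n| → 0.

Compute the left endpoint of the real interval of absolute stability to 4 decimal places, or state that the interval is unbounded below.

On y'=λy, z=hλ:
  y_{n+1} = y_n + z·[11/14·y_n + 3/14·y_{n+1}] ⇒ (1 − 3/14z)y_{n+1} = (1 + 11/14z)y_n
  ⇒ R(z) = (1 + 11/14z)/(1 − 3/14z).

Find x<0 with |R(x)|<1.
x=-1.34: |R|=0.0411
R=−1: 1+11/14x = −1+3/14x ⇒ -4/7x=2 ⇒ x=2/(-4/7)=-3.5000
Confirm numerically:
  x=-3.318: |R|=0.93922 <1
  x=-2.393: |R|=0.58185 <1
  x=-1.785: |R|=0.29114 <1
  x=-1.748: |R|=0.27167 <1
  x=-3.959: |R|=1.14190 >1
  x=-3.777: |R|=1.08748 >1
  x=-3.719: |R|=1.06964 >1
Interval (-3.5000, 0).

z* = -3.5000.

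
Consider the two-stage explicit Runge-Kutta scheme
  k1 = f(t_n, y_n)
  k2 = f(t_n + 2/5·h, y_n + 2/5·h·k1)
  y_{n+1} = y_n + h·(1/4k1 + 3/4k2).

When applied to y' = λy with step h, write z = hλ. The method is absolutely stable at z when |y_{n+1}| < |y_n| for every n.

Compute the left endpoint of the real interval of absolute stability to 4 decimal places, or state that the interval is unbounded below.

z* = -3.3333.

With y'=λy (z=hλ):
  k1=λy_n ⇒ h·k1=z·y_n;  k2=λ(1+2/5z)y_n ⇒ h·k2=z(1+2/5z)y_n
  y_{n+1}/y_n = 1 + 1/4z + 3/4z(1+2/5z) = 1 + z + 3/10z²
  R(z) = 1 + z + 3/10z².

Find x<0 with |R(x)|<1.
x=-1.67: |R|=0.1667
R=1: x+3/10x²=0 ⇒ x=−10/3=-3.3333; min R=1−1/(4·3/10)=0.1667>−1
Confirm numerically:
  x=-2.947: |R|=0.65844 <1
  x=-2.787: |R|=0.54321 <1
  x=-2.759: |R|=0.52462 <1
  x=-2.494: |R|=0.37201 <1
  x=-3.778: |R|=1.50399 >1
  x=-3.699: |R|=1.40578 >1
  x=-3.680: |R|=1.38272 >1
Stable set (-3.3333, 0).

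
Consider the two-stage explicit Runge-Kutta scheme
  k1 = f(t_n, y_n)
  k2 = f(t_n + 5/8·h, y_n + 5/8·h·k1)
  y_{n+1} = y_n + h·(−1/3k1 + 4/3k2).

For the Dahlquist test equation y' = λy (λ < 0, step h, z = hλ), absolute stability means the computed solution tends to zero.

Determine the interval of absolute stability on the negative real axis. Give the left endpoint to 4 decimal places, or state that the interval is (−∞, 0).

On y'=λy, z=hλ:
  k1=λy_n ⇒ h·k1=z·y_n;  k2=λ(1+5/8z)y_n ⇒ h·k2=z(1+5/8z)y_n
  y_{n+1}/y_n = 1 − 1/3z + 4/3z(1+5/8z) = 1 + z + 5/6z²
  R(z) = 1 + z + 5/6z².

Find x<0 with |R(x)|<1.
x=-1.21: |R|=1.0101
R=1: x+5/6x²=0 ⇒ x=−6/5=-1.2000; min R=1−1/(4·5/6)=0.7000>−1
Confirm numerically:
  x=-0.755: |R|=0.72002 <1
  x=-0.691: |R|=0.70690 <1
  x=-0.628: |R|=0.70065 <1
  x=-0.580: |R|=0.70033 <1
  x=-1.629: |R|=1.58237 >1
  x=-1.375: |R|=1.20052 >1
Stable set (-1.2000, 0).

z∈(-1.2000,0).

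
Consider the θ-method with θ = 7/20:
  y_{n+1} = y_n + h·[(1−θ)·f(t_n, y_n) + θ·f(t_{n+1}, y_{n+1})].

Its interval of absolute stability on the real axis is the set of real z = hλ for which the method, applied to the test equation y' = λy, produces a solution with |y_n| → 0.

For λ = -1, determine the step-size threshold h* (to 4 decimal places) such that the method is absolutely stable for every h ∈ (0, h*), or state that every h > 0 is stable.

With y'=λy (z=hλ):
  y_{n+1} = y_n + z·[13/20·y_n + 7/20·y_{n+1}] ⇒ (1 − 7/20z)y_{n+1} = (1 + 13/20z)y_n
  Hence R(z) = (1 + 13/20z)/(1 − 7/20z).

Find x<0 with |R(x)|<1.
x=-0.3: |R|=0.7285
R=−1: 1+13/20x = −1+7/20x ⇒ -3/10x=2 ⇒ x=2/(-3/10)=-6.6667
Confirm numerically:
  x=-6.234: |R|=0.95921 <1
  x=-4.134: |R|=0.68948 <1
  x=-2.851: |R|=0.42703 <1
  x=-7.214: |R|=1.04658 >1
  x=-7.006: |R|=1.02949 >1
Interval (-6.6667, 0).

(-6.6667,0); λ=-1 ⇒ h* = (20/3)/1 = 6.6667.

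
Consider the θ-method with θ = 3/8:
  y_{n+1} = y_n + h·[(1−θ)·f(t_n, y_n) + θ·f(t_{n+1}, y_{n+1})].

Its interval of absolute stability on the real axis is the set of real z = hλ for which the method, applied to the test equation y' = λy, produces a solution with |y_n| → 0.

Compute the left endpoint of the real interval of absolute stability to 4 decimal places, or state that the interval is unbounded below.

left endpoint -8.0000.

On y'=λy, z=hλ:
  y_{n+1} = y_n + z·[5/8·y_n + 3/8·y_{n+1}] ⇒ (1 − 3/8z)y_{n+1} = (1 + 5/8z)y_n
  so R(z) = (1 + 5/8z)/(1 − 3/8z).

Boundary: |R(x)|=1, x<0.
x=-0.59: |R|=0.5169
R=−1: 1+5/8x = −1+3/8x ⇒ -1/4x=2 ⇒ x=2/(-1/4)=-8.0000
Confirm numerically:
  x=-6.458: |R|=0.88734 <1
  x=-6.051: |R|=0.85095 <1
  x=-5.091: |R|=0.75001 <1
  x=-8.556: |R|=1.03303 >1
  x=-8.302: |R|=1.01836 >1
So |R|<1 on (-8.0000, 0).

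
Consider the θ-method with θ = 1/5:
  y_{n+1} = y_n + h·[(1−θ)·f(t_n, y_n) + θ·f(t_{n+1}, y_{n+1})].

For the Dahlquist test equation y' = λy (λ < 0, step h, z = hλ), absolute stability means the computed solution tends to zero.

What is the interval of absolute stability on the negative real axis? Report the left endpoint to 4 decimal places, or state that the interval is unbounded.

z∈(-3.3333,0).

On y'=λy, z=hλ:
  y_{n+1} = y_n + z·[4/5·y_n + 1/5·y_{n+1}] ⇒ (1 − 1/5z)y_{n+1} = (1 + 4/5z)y_n
  R(z) = (1 + 4/5z)/(1 − 1/5z).

Need |R(x)|<1, x<0.
x=-1.72: |R|=0.2798
R=−1: 1+4/5x = −1+1/5x ⇒ -3/5x=2 ⇒ x=2/(-3/5)=-3.3333
Confirm numerically:
  x=-3.016: |R|=0.88124 <1
  x=-2.928: |R|=0.84662 <1
  x=-2.858: |R|=0.81853 <1
  x=-1.459: |R|=0.12943 <1
  x=-3.507: |R|=1.06124 >1
  x=-3.415: |R|=1.02911 >1
  x=-3.398: |R|=1.02310 >1
So |R|<1 on (-3.3333, 0).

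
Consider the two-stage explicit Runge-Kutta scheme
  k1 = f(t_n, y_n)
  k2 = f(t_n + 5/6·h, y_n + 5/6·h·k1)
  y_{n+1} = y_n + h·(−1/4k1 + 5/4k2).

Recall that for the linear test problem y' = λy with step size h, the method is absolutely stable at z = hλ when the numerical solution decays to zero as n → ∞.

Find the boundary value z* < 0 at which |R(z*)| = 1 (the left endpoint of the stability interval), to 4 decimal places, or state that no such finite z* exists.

With y'=λy (z=hλ):
  k1=λy_n ⇒ h·k1=z·y_n;  k2=λ(1+5/6z)y_n ⇒ h·k2=z(1+5/6z)y_n
  y_{n+1}/y_n = 1 − 1/4z + 5/4z(1+5/6z) = 1 + z + 25/24z²
  R(z) = 1 + z + 25/24z².

Boundary: |R(x)|=1, x<0.
x=-0.89: |R|=0.9351
R=1: x+25/24x²=0 ⇒ x=−24/25=-0.9600; min R=1−1/(4·25/24)=0.7600>−1
Confirm numerically:
  x=-0.855: |R|=0.90648 <1
  x=-0.691: |R|=0.80638 <1
  x=-0.639: |R|=0.78633 <1
  x=-1.294: |R|=1.45020 >1
  x=-1.228: |R|=1.34282 >1
  x=-1.213: |R|=1.31968 >1
So |R|<1 on (-0.9600, 0).

left endpoint -0.9600.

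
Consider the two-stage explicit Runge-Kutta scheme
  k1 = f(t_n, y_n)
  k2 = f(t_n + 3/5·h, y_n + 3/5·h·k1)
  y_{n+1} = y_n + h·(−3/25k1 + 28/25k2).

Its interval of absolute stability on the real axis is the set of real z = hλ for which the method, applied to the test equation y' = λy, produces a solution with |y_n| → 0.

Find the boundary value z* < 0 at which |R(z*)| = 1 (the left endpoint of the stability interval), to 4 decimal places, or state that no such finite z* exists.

On y'=λy, z=hλ:
  k1=λy_n ⇒ h·k1=z·y_n;  k2=λ(1+3/5z)y_n ⇒ h·k2=z(1+3/5z)y_n
  y_{n+1}/y_n = 1 − 3/25z + 28/25z(1+3/5z) = 1 + z + 84/125z²
  ⇒ R(z) = 1 + z + 84/125z².

Boundary: |R(x)|=1, x<0.
x=-0.36: |R|=0.7271
R=1: x+84/125x²=0 ⇒ x=−125/84=-1.4881; min R=1−1/(4·84/125)=0.6280>−1
Confirm numerically:
  x=-1.289: |R|=0.82754 <1
  x=-1.068: |R|=0.69850 <1
  x=-1.045: |R|=0.68884 <1
  x=-1.036: |R|=0.68525 <1
  x=-1.669: |R|=1.20290 >1
  x=-1.606: |R|=1.12725 >1
Stable set (-1.4881, 0).

z* = -1.4881.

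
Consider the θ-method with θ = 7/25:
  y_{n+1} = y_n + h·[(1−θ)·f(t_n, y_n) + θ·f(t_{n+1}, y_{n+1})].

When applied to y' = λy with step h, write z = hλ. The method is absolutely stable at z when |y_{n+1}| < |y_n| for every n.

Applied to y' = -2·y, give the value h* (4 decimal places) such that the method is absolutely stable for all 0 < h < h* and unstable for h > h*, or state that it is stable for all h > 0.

(-4.5455,0); λ=-2 ⇒ h* = (50/11)/2 = 2.2727.

With y'=λy (z=hλ):
  y_{n+1} = y_n + z·[18/25·y_n + 7/25·y_{n+1}] ⇒ (1 − 7/25z)y_{n+1} = (1 + 18/25z)y_n
  R(z) = (1 + 18/25z)/(1 − 7/25z).

Solve |R(x)|<1 on ℝ⁻.
x=-0.61: |R|=0.4790
R=−1: 1+18/25x = −1+7/25x ⇒ -11/25x=2 ⇒ x=2/(-11/25)=-4.5455
Confirm numerically:
  x=-4.519: |R|=0.99486 <1
  x=-2.852: |R|=0.58571 <1
  x=-2.839: |R|=0.58169 <1
  x=-2.816: |R|=0.57452 <1
  x=-4.996: |R|=1.08264 >1
  x=-4.725: |R|=1.03401 >1
  x=-4.623: |R|=1.01487 >1
Interval (-4.5455, 0).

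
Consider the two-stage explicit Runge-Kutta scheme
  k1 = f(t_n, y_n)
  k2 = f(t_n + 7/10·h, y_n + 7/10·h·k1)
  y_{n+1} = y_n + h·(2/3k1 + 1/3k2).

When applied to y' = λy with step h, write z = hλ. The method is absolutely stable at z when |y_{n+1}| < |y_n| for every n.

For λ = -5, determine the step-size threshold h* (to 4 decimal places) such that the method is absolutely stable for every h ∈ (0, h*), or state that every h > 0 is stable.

(-4.2857,0); λ=-5 ⇒ h* = (30/7)/5 = 0.8571.

Set f=λy, z=hλ:
  k1=λy_n ⇒ h·k1=z·y_n;  k2=λ(1+7/10z)y_n ⇒ h·k2=z(1+7/10z)y_n
  y_{n+1}/y_n = 1 + 2/3z + 1/3z(1+7/10z) = 1 + z + 7/30z²
  R(z) = 1 + z + 7/30z².

Need |R(x)|<1, x<0.
x=-1.48: |R|=0.0311
R=1: x+7/30x²=0 ⇒ x=−30/7=-4.2857; min R=1−1/(4·7/30)=-0.0714>−1
Confirm numerically:
  x=-3.224: |R|=0.20131 <1
  x=-2.844: |R|=0.04328 <1
  x=-2.663: |R|=0.00830 <1
  x=-4.774: |R|=1.54392 >1
  x=-4.406: |R|=1.12366 >1
Stable set (-4.2857, 0).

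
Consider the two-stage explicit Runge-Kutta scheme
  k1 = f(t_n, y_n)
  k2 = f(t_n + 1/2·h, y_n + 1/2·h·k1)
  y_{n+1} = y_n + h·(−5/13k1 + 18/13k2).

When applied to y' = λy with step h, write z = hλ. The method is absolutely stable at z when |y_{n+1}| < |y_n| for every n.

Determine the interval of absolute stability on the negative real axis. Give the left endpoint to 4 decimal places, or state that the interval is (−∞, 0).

z∈(-1.4444,0).

On y'=λy, z=hλ:
  k1=λy_n ⇒ h·k1=z·y_n;  k2=λ(1+1/2z)y_n ⇒ h·k2=z(1+1/2z)y_n
  y_{n+1}/y_n = 1 − 5/13z + 18/13z(1+1/2z) = 1 + z + 9/13z²
  Hence R(z) = 1 + z + 9/13z².

Boundary: |R(x)|=1, x<0.
x=-1.5: |R|=1.0577
R=1: x+9/13x²=0 ⇒ x=−13/9=-1.4444; min R=1−1/(4·9/13)=0.6389>−1
Confirm numerically:
  x=-1.345: |R|=0.90740 <1
  x=-1.303: |R|=0.87241 <1
  x=-0.840: |R|=0.64849 <1
  x=-1.883: |R|=1.57171 >1
  x=-1.881: |R|=1.56850 >1
  x=-1.702: |R|=1.30348 >1
Interval (-1.4444, 0).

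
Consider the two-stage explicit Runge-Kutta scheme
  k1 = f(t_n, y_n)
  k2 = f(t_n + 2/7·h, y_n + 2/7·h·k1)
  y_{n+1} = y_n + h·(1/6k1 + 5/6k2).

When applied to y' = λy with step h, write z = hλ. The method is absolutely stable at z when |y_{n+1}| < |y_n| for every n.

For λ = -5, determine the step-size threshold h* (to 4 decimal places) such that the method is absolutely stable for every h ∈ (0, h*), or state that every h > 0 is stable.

(-4.2000,0); λ=-5 ⇒ h* = (21/5)/5 = 0.8400.

With y'=λy (z=hλ):
  k1=λy_n ⇒ h·k1=z·y_n;  k2=λ(1+2/7z)y_n ⇒ h·k2=z(1+2/7z)y_n
  y_{n+1}/y_n = 1 + 1/6z + 5/6z(1+2/7z) = 1 + z + 5/21z²
  ⇒ R(z) = 1 + z + 5/21z².

Boundary: |R(x)|=1, x<0.
x=-0.38: |R|=0.6544
R=1: x+5/21x²=0 ⇒ x=−21/5=-4.2000; min R=1−1/(4·5/21)=-0.0500>−1
Confirm numerically:
  x=-3.646: |R|=0.51908 <1
  x=-2.860: |R|=0.08752 <1
  x=-1.838: |R|=0.03366 <1
  x=-4.664: |R|=1.51526 >1
  x=-4.639: |R|=1.48489 >1
  x=-4.398: |R|=1.20733 >1
Interval (-4.2000, 0).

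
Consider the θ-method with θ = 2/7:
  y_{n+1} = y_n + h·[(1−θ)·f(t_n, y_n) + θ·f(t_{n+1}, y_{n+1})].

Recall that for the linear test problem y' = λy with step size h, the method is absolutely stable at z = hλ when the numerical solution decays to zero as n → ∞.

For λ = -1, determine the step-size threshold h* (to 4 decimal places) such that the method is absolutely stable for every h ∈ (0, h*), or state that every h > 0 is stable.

(-4.6667,0); λ=-1 ⇒ h* = (14/3)/1 = 4.6667.

On y'=λy, z=hλ:
  y_{n+1} = y_n + z·[5/7·y_n + 2/7·y_{n+1}] ⇒ (1 − 2/7z)y_{n+1} = (1 + 5/7z)y_n
  Hence R(z) = (1 + 5/7z)/(1 − 2/7z).

Boundary: |R(x)|=1, x<0.
x=-0.78: |R|=0.3621
R=−1: 1+5/7x = −1+2/7x ⇒ -3/7x=2 ⇒ x=2/(-3/7)=-4.6667
Confirm numerically:
  x=-3.898: |R|=0.84415 <1
  x=-3.479: |R|=0.74473 <1
  x=-2.950: |R|=0.60078 <1
  x=-1.964: |R|=0.25805 <1
  x=-5.189: |R|=1.09017 >1
  x=-5.029: |R|=1.06372 >1
So |R|<1 on (-4.6667, 0).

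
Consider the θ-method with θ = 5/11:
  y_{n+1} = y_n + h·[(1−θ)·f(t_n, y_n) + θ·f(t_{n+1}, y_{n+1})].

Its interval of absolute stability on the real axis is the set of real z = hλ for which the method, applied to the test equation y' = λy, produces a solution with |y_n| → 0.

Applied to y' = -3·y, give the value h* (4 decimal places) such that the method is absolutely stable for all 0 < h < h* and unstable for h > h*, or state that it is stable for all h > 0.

Test eqn y'=λy, z=hλ:
  y_{n+1} = y_n + z·[6/11·y_n + 5/11·y_{n+1}] ⇒ (1 − 5/11z)y_{n+1} = (1 + 6/11z)y_n
  R(z) = (1 + 6/11z)/(1 − 5/11z).

Need |R(x)|<1, x<0.
x=-1.35: |R|=0.1634
R=−1: 1+6/11x = −1+5/11x ⇒ -1/11x=2 ⇒ x=2/(-1/11)=-22.0000
Confirm numerically:
  x=-21.781: |R|=0.99817 <1
  x=-21.556: |R|=0.99626 <1
  x=-18.927: |R|=0.97091 <1
  x=-22.545: |R|=1.00440 >1
  x=-22.247: |R|=1.00202 >1
  x=-22.173: |R|=1.00142 >1
Stable set (-22.0000, 0).

(-22.0000,0); λ=-3 ⇒ h* = (22)/3 = 7.3333.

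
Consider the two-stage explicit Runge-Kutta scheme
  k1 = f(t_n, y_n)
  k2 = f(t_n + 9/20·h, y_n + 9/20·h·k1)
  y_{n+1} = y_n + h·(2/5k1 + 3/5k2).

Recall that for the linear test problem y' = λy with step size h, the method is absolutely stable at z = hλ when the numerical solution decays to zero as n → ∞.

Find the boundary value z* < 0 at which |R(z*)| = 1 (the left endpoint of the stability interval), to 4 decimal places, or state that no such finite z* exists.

Test eqn y'=λy, z=hλ:
  k1=λy_n ⇒ h·k1=z·y_n;  k2=λ(1+9/20z)y_n ⇒ h·k2=z(1+9/20z)y_n
  y_{n+1}/y_n = 1 + 2/5z + 3/5z(1+9/20z) = 1 + z + 27/100z²
  R(z) = 1 + z + 27/100z².

Find x<0 with |R(x)|<1.
x=-1.55: |R|=0.0987
R=1: x+27/100x²=0 ⇒ x=−100/27=-3.7037; min R=1−1/(4·27/100)=0.0741>−1
Confirm numerically:
  x=-3.617: |R|=0.91533 <1
  x=-3.118: |R|=0.50692 <1
  x=-2.650: |R|=0.24608 <1
  x=-4.299: |R|=1.69098 >1
  x=-3.873: |R|=1.17703 >1
  x=-3.724: |R|=1.02041 >1
Stable set (-3.7037, 0).

left endpoint -3.7037.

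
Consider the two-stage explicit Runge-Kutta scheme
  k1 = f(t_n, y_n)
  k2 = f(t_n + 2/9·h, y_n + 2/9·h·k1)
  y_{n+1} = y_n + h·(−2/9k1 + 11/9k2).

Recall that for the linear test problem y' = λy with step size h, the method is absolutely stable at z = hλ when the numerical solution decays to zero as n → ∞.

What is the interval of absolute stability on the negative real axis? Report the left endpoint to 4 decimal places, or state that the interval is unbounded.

(-3.6818, 0).

On y'=λy, z=hλ:
  k1=λy_n ⇒ h·k1=z·y_n;  k2=λ(1+2/9z)y_n ⇒ h·k2=z(1+2/9z)y_n
  y_{n+1}/y_n = 1 − 2/9z + 11/9z(1+2/9z) = 1 + z + 22/81z²
  R(z) = 1 + z + 22/81z².

Find x<0 with |R(x)|<1.
x=-1.56: |R|=0.1010
R=1: x+22/81x²=0 ⇒ x=−81/22=-3.6818; min R=1−1/(4·22/81)=0.0795>−1
Confirm numerically:
  x=-3.221: |R|=0.59686 <1
  x=-3.024: |R|=0.45971 <1
  x=-2.866: |R|=0.36495 <1
  x=-1.936: |R|=0.08200 <1
  x=-4.087: |R|=1.44977 >1
  x=-3.955: |R|=1.29345 >1
  x=-3.779: |R|=1.09975 >1
Interval (-3.6818, 0).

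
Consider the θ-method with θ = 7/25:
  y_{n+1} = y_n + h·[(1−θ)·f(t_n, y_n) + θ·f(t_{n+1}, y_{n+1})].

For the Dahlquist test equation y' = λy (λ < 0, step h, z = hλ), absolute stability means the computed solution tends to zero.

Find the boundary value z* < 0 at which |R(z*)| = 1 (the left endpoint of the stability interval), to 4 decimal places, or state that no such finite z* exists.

With y'=λy (z=hλ):
  y_{n+1} = y_n + z·[18/25·y_n + 7/25·y_{n+1}] ⇒ (1 − 7/25z)y_{n+1} = (1 + 18/25z)y_n
  Hence R(z) = (1 + 18/25z)/(1 − 7/25z).

Find x<0 with |R(x)|<1.
x=-1.53: |R|=0.0711
R=−1: 1+18/25x = −1+7/25x ⇒ -11/25x=2 ⇒ x=2/(-11/25)=-4.5455
Confirm numerically:
  x=-4.436: |R|=0.97852 <1
  x=-2.810: |R|=0.57264 <1
  x=-2.594: |R|=0.50262 <1
  x=-4.958: |R|=1.07601 >1
  x=-4.693: |R|=1.02805 >1
So |R|<1 on (-4.5455, 0).

left endpoint -4.5455.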